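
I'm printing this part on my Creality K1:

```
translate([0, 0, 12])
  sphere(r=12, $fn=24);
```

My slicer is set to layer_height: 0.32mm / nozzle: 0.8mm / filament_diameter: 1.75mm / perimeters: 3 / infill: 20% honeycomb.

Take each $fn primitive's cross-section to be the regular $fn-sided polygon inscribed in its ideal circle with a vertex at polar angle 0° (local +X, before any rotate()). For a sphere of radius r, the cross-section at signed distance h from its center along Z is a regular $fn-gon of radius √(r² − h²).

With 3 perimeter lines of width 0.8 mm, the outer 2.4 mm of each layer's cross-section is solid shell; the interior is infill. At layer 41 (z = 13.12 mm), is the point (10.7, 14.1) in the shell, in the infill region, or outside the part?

outside

At z = 13.12 mm: the sphere: section is a regular 24-gon, circumradius = √(r²−h²) = √(12²−1.12²) = 11.948. Overall, the cross-section is a single solid region. The nearest boundary edge runs (8.45, 8.45)→(5.97, 10.35); distance from the point to it = 5.85 mm. The point is not inside any of the regions above, so it lies outside the cross-section (5.85 mm from the nearest boundary).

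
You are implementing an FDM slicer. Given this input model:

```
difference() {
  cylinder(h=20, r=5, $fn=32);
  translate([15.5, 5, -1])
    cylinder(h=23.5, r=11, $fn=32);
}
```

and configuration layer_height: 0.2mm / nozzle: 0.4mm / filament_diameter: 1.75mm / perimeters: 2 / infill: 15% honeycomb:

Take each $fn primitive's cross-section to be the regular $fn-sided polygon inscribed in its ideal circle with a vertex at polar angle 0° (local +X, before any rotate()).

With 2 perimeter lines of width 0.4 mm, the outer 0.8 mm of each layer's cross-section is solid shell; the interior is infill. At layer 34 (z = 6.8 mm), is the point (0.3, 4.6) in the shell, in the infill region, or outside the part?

At z = 6.8 mm: the r=5 cylinder contributes a regular 32-gon of circumradius 5; the cylinder at (15.5, 5): section is a regular 32-gon, circumradius r=11; Subtracting the remaining from the first: starting from the r=5 cylinder, the r=11 cylinder at (15.5, 5) misses the remaining region (no effect) — 1 connected region. Overall, the cross-section is a single solid region. The nearest boundary edge runs (0.00, 5.00)→(0.98, 4.90); distance from the point to it = 0.37 mm. The point is inside the cross-section, 0.37 mm from the nearest boundary — within the 0.8 mm shell band (2 × 0.4).

shell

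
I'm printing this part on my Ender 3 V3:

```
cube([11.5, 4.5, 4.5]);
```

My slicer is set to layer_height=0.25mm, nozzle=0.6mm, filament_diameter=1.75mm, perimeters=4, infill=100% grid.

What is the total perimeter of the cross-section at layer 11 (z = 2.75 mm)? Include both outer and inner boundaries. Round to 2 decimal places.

At z = 2.75 mm: the 11.5×4.5 cube contributes its full rectangle (perimeter 32.00 mm). Overall, the cross-section is a single solid region. Total boundary length (outer) = 32.00 mm.

32.00 mm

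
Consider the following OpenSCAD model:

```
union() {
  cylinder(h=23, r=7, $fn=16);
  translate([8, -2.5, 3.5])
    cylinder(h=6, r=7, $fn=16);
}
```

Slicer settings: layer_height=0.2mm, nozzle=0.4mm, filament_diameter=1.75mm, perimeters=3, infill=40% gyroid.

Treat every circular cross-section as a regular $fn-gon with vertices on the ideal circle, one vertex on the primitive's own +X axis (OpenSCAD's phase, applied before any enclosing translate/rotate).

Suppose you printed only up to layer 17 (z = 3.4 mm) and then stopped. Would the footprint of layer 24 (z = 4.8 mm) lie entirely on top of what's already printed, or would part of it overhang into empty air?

part overhangs

Compare the two slices. At z = 3.4: the r=7 cylinder gives a regular 16-gon of circumradius 7 (constant along its height) (area = (16/2)·7.000²·sin(360°/16) = 150.01 mm²); the cylinder at (8, -2.5) does not reach this height (z outside [3.5, 9.5]); Combining (union): only the r=7 cylinder is present, so the union is just that shape — area = 150.01 mm². At z = 4.8: the r=7 cylinder gives a regular 16-gon of circumradius 7 (constant along its height) (area = (16/2)·7.000²·sin(360°/16) = 150.01 mm²); the r=7 cylinder at (8, -2.5) gives a regular 16-gon of circumradius 7 (constant along its height) (area = (16/2)·7.000²·sin(360°/16) = 150.01 mm²); Merging all regions: the regions partially overlap — summed areas 300.02 mm² minus the doubly-counted overlap 41.75 mm² gives 258.27 mm² — area = 258.27 mm². Checking containment: at z = 4.8 the cross-section extends beyond the z = 3.4 cross-section by about 108.26 mm².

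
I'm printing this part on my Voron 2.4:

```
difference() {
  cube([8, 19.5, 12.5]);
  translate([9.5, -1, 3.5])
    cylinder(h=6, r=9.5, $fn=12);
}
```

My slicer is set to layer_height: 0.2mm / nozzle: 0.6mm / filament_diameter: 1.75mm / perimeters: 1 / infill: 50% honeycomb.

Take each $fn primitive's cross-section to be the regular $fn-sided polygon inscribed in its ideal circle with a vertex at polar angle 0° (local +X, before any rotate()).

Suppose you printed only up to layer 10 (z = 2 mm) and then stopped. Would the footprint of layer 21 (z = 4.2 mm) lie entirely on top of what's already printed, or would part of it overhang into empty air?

entirely on top

Compare the two slices. At z = 2: the 8×19.5 cube contributes its full rectangle (area 156.00 mm²); the cylinder at (9.5, -1) is not intersected at this z (z outside [3.5, 9.5]); Subtracting the remaining from the first: none of the subtracted shapes is present at this height, so the 8×19.5 cube is unchanged — area = 156.00 mm². At z = 4.2: the 8×19.5 cube contributes its full rectangle (area 156.00 mm²); the r=9.5 cylinder at (9.5, -1) gives a regular 12-gon of circumradius 9.5 (constant along its height) (area = (12/2)·9.500²·sin(360°/12) = 270.75 mm²); Subtracting the remaining from the first: starting from the 8×19.5 cube (156.00 mm²), the r=9.5 cylinder at (9.5, -1) partially overlaps it — only the 45.87 mm² overlap (of its 270.75 mm²) is removed, clipping the outline — area = 110.13 mm². Checking containment: the cross-section at z = 4.2 is a subset of the cross-section at z = 2.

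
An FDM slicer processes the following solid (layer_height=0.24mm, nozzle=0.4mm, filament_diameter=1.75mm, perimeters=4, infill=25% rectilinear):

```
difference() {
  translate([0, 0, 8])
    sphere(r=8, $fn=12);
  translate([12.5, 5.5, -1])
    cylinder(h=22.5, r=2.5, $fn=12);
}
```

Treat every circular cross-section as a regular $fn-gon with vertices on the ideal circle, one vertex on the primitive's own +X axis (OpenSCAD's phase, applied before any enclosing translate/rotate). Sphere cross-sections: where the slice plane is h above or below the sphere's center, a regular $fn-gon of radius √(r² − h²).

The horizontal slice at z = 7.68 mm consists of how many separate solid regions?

1

At z = 7.68 mm: the sphere: section is a regular 12-gon, circumradius = √(r²−h²) = √(8²−0.32²) = 7.994; the cylinder at (12.5, 5.5): section is a regular 12-gon, circumradius r=2.5; Taking the first minus the rest: starting from the r=8 sphere, the r=2.5 cylinder at (12.5, 5.5) misses the remaining region (no effect) — 1 connected region. The result has 1 disconnected region.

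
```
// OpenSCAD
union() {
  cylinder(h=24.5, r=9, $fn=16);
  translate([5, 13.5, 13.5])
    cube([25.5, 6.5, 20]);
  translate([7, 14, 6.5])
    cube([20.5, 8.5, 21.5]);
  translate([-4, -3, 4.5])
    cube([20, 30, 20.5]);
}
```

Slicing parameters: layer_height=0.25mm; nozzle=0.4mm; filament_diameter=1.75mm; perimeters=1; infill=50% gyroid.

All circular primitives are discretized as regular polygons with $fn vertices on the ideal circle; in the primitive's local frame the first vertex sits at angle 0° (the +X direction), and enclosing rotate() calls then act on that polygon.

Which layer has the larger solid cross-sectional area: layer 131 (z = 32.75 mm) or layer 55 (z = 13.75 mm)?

layer 55 (z = 13.75 mm)

Layer 131 (z = 32.75): the cylinder does not reach this height (z outside [0, 24.5]); the cube at (5, 13.5) (footprint 25.5×6.5) is included at this height (area 165.75 mm²); the cube at (7, 14) is absent (z outside [6.5, 28]); the cube at (-4, -3) is not intersected at this z (z outside [4.5, 25]); Taking the union: only the 25.5×6.5 cube at (5, 13.5) is present, so the union is just that shape — area = 165.75 mm². So its area = 165.75 mm². Layer 55 (z = 13.75): the r=9 cylinder contributes a regular 16-gon of circumradius 9 (area = (16/2)·9.000²·sin(360°/16) = 247.98 mm²); the cube at (5, 13.5) is present — its section is the full 25.5×6.5 rectangle (area 165.75 mm²); the 20.5×8.5 cube at (7, 14) contributes its full rectangle (area 174.25 mm²); the cube at (-4, -3) is present — its section is the full 20×30 rectangle (area 600.00 mm²); Taking the union: the regions partially overlap — summed areas 1187.98 mm² minus the doubly-counted overlap 351.44 mm² gives 836.54 mm² — area = 836.54 mm². So its area = 836.54 mm². Layer 55 is larger (836.54 vs 165.75 mm²).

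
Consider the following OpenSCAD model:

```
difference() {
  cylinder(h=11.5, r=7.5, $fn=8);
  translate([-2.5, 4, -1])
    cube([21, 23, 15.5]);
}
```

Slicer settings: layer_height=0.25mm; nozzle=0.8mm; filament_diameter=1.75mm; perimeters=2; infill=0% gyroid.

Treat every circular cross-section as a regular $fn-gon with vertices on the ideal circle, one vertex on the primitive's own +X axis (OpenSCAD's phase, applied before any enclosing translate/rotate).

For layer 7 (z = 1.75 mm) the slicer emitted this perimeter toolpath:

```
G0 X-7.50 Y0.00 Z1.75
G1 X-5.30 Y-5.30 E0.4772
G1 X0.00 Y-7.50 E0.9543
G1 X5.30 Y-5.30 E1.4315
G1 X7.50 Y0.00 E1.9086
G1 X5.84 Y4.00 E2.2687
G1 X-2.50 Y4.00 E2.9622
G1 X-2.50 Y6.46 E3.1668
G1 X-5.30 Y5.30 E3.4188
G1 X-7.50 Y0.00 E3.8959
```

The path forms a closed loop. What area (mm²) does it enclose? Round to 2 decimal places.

138.47 mm²

Apply the shoelace formula to the sequence of (X, Y) vertices; enclosed area = 138.47 mm².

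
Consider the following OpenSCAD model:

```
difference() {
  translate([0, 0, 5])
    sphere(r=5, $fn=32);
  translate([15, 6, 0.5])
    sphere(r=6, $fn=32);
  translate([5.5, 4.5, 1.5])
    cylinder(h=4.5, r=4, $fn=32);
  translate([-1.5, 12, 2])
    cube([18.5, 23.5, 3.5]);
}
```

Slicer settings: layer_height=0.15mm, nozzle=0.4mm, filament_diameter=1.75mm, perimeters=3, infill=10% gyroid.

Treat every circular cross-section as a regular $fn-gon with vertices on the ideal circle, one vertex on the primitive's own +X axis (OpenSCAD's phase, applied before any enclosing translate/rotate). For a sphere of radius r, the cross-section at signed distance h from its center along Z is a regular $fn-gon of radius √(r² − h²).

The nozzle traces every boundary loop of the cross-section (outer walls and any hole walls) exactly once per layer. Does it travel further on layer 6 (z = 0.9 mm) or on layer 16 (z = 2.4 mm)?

layer 16 (z = 2.4 mm)

Layer 6 (z = 0.9): the r=5 sphere slices to a regular 32-gon of circumradius 2.862 (√(r²−h²) with h=4.1 from center) (perimeter = 2·32·2.862·sin(180°/32) = 17.95 mm); the sphere at (15, 6): section is a regular 32-gon, circumradius = √(r²−h²) = √(6²−0.4²) = 5.987 (perimeter = 2·32·5.987·sin(180°/32) = 37.55 mm); the cylinder at (5.5, 4.5) is absent (z outside [1.5, 6]); the cube at (-1.5, 12) is not intersected at this z (z outside [2, 5.5]); Taking the first minus the rest: starting from the r=5 sphere, the r=6 sphere at (15, 6) misses the remaining region (no effect) — boundary = 17.95 mm. So its perimeter = 17.95 mm. Layer 16 (z = 2.4): the r=5 sphere contributes a regular 32-gon of circumradius √(5²−2.6²) = 4.271 (perimeter = 2·32·4.271·sin(180°/32) = 26.79 mm); the r=6 sphere at (15, 6) contributes a regular 32-gon of circumradius √(6²−1.9²) = 5.691 (perimeter = 2·32·5.691·sin(180°/32) = 35.70 mm); the r=4 cylinder at (5.5, 4.5) contributes a regular 32-gon of circumradius 4 (perimeter = 2·32·4.000·sin(180°/32) = 25.09 mm); the 18.5×23.5 cube at (-1.5, 12) contributes its full rectangle (perimeter 84.00 mm); After the difference (first − rest): starting from the r=5 sphere, the r=6 sphere at (15, 6) misses the remaining region (no effect); the r=4 cylinder at (5.5, 4.5) partially overlaps it — only the 3.22 mm² overlap (of its 49.94 mm²) is removed, clipping the outline; the 18.5×23.5 cube at (-1.5, 12) misses the remaining region (no effect) — boundary = 26.83 mm. So its perimeter = 26.83 mm. Layer 16 is larger (26.83 vs 17.95 mm).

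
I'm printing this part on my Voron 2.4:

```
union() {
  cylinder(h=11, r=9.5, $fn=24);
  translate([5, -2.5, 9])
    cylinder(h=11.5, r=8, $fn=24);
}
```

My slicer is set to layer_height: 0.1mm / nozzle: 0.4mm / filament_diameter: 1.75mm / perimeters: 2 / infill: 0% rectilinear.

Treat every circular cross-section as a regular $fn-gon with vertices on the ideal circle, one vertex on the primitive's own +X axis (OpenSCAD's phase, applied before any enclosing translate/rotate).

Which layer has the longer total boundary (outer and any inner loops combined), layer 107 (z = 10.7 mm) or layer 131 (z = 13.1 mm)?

layer 107 (z = 10.7 mm)

Layer 107 (z = 10.7): the r=9.5 cylinder contributes a regular 24-gon of circumradius 9.5 (perimeter = 2·24·9.500·sin(180°/24) = 59.52 mm); the r=8 cylinder at (5, -2.5) contributes a regular 24-gon of circumradius 8 (perimeter = 2·24·8.000·sin(180°/24) = 50.12 mm); Taking the union: the regions partially overlap (shared area 140.30 mm²), so the edge portions inside another operand are dropped and the merged outline is re-measured after clipping — boundary = 66.60 mm. So its perimeter = 66.60 mm. Layer 131 (z = 13.1): the cylinder is not intersected at this z (z outside [0, 11]); the cylinder at (5, -2.5): section is a regular 24-gon, circumradius r=8 (perimeter = 2·24·8.000·sin(180°/24) = 50.12 mm); Taking the union: only the r=8 cylinder at (5, -2.5) is present, so the union is just that shape — boundary = 50.12 mm. So its perimeter = 50.12 mm. Layer 107 is larger (66.60 vs 50.12 mm).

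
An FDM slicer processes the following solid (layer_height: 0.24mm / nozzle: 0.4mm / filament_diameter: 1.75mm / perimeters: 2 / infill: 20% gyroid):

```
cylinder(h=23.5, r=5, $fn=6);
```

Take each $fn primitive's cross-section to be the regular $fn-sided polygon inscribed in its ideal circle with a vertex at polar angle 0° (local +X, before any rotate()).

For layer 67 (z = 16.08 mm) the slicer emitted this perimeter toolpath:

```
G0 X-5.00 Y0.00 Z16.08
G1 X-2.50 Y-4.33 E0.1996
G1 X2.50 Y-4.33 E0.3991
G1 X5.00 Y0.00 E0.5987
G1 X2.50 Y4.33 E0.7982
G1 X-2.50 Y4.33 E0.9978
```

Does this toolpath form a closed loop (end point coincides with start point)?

no

Start point (G0): (-5.00, 0.00). End point (last G1): the path does not return to the start — open.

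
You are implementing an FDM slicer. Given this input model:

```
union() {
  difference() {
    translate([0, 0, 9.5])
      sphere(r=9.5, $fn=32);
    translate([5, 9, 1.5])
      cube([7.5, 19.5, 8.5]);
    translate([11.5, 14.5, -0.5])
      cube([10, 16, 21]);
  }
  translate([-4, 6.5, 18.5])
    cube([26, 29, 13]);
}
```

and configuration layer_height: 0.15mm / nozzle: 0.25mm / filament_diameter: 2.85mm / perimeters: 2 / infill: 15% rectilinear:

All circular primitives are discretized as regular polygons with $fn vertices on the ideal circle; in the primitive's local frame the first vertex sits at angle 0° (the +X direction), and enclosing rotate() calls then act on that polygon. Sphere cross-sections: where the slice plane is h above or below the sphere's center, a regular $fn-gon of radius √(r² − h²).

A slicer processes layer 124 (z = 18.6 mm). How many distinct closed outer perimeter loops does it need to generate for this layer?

At z = 18.6 mm: the r=9.5 sphere contributes a regular 32-gon of circumradius √(9.5²−9.1²) = 2.728; the cube at (5, 9) does not reach this height (z outside [1.5, 10]); the 10×16 cube at (11.5, 14.5) contributes its full rectangle; After the difference (first − rest): starting from the r=9.5 sphere, the 10×16 cube at (11.5, 14.5) misses the remaining region (no effect) — 1 connected region; the cube at (-4, 6.5) (footprint 26×29) is included at this height; Merging all regions: the 2 present regions are separate (no shared area or edge), so areas and boundary lengths simply add and each stays a separate island — 2 connected regions. The result has 2 disconnected regions.

2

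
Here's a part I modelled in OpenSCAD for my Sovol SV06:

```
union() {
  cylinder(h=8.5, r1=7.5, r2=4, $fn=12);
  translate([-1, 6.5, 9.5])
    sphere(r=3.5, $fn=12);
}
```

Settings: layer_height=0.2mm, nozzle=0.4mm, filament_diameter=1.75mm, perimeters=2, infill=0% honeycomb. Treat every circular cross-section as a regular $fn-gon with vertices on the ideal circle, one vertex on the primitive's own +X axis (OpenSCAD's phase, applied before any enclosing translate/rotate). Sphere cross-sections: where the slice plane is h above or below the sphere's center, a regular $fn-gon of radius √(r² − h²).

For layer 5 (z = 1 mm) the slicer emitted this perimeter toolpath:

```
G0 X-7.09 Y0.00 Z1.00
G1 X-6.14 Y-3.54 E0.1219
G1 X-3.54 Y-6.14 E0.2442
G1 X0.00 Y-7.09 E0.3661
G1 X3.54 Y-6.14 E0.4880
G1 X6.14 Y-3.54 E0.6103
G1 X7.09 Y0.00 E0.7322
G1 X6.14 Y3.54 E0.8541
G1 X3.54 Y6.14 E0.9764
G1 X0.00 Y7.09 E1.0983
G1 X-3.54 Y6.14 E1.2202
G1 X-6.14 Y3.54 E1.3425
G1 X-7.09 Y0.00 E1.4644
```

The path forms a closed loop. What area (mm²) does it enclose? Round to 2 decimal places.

Apply the shoelace formula to the sequence of (X, Y) vertices; enclosed area = 150.73 mm².

150.73 mm²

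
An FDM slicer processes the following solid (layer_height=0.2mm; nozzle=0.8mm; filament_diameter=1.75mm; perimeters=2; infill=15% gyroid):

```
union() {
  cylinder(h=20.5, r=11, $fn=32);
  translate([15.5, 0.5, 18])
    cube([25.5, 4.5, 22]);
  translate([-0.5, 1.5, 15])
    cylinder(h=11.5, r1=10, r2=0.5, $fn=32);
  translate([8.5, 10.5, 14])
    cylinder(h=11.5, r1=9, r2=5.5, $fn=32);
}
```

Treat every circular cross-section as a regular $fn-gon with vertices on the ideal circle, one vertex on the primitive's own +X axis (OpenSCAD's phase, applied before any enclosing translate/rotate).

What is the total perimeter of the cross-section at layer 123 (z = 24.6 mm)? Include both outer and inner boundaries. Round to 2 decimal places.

At z = 24.6 mm: the cylinder does not reach this height (z outside [0, 20.5]); the cube at (15.5, 0.5) is present — its section is the full 25.5×4.5 rectangle (perimeter 60.00 mm); the cone at (-0.5, 1.5) (r1=10→r2=0.5) has section circumradius 2.070 here — a regular 32-gon (perimeter = 2·32·2.070·sin(180°/32) = 12.98 mm); the cone at (8.5, 10.5): at t=0.922 of its height the radius interpolates to r₁+(r₂−r₁)t = 5.774, giving a regular 32-gon of that circumradius (perimeter = 2·32·5.774·sin(180°/32) = 36.22 mm); Combining (union): the 3 present regions are separate (no shared area or edge), so areas and boundary lengths simply add and each stays a separate island — boundary = 109.20 mm. Overall, the cross-section has 3 separate islands. Total boundary length (outer) = 109.20 mm.

109.20 mm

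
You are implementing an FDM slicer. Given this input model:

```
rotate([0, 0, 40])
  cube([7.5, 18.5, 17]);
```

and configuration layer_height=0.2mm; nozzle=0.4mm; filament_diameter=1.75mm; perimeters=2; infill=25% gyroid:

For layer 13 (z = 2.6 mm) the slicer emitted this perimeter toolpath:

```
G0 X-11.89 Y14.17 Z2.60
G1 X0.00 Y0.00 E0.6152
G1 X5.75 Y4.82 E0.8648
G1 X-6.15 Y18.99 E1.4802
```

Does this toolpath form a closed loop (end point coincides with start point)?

no

Start point (G0): (-11.89, 14.17). End point (last G1): the path does not return to the start — open.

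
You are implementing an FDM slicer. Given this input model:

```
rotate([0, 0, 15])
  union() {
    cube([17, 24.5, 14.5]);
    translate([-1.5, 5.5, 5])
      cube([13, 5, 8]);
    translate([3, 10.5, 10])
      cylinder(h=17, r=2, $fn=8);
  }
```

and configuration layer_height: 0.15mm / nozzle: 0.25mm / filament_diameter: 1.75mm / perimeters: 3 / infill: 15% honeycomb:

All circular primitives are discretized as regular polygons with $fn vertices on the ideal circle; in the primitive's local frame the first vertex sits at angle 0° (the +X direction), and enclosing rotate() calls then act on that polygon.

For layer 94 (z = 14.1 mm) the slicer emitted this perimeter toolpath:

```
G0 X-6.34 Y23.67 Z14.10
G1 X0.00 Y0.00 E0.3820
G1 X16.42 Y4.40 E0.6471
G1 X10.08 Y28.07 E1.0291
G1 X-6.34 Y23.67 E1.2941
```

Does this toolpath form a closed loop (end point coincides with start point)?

Start point (G0): (-6.34, 23.67). End point (last G1): the path returns to the start — closed.

yes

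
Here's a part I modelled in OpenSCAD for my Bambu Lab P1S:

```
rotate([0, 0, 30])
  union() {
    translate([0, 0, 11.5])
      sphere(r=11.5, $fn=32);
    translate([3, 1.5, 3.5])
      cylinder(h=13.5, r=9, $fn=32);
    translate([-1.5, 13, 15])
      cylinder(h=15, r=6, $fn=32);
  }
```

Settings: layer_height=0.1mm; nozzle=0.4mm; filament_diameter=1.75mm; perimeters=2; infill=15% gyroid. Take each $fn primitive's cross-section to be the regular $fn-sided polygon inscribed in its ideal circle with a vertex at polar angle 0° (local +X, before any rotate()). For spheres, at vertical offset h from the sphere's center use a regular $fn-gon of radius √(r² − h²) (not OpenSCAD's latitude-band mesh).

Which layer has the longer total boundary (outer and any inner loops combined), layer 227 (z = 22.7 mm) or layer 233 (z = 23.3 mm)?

Layer 227 (z = 22.7): the sphere: section is a regular 32-gon, circumradius = √(r²−h²) = √(11.5²−11.2²) = 2.610 (perimeter = 2·32·2.610·sin(180°/32) = 16.37 mm); the cylinder at (3, 1.5) does not reach this height (z outside [3.5, 17]); the r=6 cylinder at (-1.5, 13) contributes a regular 32-gon of circumradius 6 (perimeter = 2·32·6.000·sin(180°/32) = 37.64 mm); Taking the union: the 2 present regions are separate (no shared area or edge), so areas and boundary lengths simply add and each stays a separate island — boundary = 54.01 mm; (whole slice rotated 30° about Z — lengths, areas and connectivity unchanged). So its perimeter = 54.01 mm. Layer 233 (z = 23.3): the sphere is not intersected at this z (|z−center|=11.800 > r=11.5); the cylinder at (3, 1.5) is not intersected at this z (z outside [3.5, 17]); the cylinder at (-1.5, 13): section is a regular 32-gon, circumradius r=6 (perimeter = 2·32·6.000·sin(180°/32) = 37.64 mm); Taking the union: only the r=6 cylinder at (-1.5, 13) is present, so the union is just that shape — boundary = 37.64 mm; (whole slice rotated 30° about Z — lengths, areas and connectivity unchanged). So its perimeter = 37.64 mm. Layer 227 is larger (54.01 vs 37.64 mm).

layer 227 (z = 22.7 mm)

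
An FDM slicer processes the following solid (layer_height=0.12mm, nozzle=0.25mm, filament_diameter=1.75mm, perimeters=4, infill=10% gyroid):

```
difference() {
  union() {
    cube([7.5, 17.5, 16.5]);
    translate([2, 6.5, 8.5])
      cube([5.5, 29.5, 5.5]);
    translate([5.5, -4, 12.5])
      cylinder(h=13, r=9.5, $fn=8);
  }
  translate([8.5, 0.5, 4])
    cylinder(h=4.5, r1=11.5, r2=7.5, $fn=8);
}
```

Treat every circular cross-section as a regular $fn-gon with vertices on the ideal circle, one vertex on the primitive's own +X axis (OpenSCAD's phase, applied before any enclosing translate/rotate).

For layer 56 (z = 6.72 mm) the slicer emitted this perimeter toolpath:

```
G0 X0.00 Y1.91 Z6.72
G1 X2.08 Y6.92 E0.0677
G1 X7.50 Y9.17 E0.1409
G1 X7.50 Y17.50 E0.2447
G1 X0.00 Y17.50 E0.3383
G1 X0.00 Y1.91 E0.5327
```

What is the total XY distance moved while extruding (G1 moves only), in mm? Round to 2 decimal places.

Sum the Euclidean lengths of each G1 segment: total = 42.71 mm.

42.71 mm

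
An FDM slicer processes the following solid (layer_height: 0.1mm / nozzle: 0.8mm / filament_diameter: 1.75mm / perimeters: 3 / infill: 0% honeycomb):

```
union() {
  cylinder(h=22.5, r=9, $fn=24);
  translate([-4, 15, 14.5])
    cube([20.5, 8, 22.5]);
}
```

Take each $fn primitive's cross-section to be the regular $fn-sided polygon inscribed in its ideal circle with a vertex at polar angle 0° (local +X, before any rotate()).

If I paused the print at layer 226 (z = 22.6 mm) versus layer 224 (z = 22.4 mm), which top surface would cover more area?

layer 224 (z = 22.4 mm)

Layer 226 (z = 22.6): the cylinder is absent (z outside [0, 22.5]); the 20.5×8 cube at (-4, 15) contributes its full rectangle (area 164.00 mm²); Combining (union): only the 20.5×8 cube at (-4, 15) is present, so the union is just that shape — area = 164.00 mm². So its area = 164.00 mm². Layer 224 (z = 22.4): the r=9 cylinder gives a regular 24-gon of circumradius 9 (constant along its height) (area = (24/2)·9.000²·sin(360°/24) = 251.57 mm²); the cube at (-4, 15) is present — its section is the full 20.5×8 rectangle (area 164.00 mm²); Combining (union): the 2 present regions are separate (no shared area or edge), so areas and boundary lengths simply add and each stays a separate island — area = 415.57 mm². So its area = 415.57 mm². Layer 224 is larger (415.57 vs 164.00 mm²).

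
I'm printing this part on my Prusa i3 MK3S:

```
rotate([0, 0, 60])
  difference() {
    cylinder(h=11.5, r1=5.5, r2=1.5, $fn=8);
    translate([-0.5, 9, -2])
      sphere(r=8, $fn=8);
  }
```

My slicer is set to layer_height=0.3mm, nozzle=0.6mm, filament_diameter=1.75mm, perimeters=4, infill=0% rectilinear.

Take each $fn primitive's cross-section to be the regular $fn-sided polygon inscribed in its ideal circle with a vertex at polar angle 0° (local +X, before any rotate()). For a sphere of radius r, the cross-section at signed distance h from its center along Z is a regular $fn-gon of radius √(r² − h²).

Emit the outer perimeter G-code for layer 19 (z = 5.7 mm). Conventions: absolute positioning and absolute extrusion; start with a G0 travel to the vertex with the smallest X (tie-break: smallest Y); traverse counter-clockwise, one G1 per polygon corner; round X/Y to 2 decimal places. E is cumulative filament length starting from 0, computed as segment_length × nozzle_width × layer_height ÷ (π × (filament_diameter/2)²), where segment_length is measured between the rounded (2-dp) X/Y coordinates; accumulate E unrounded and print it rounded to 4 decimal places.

G0 X-3.40 Y-0.91 Z5.70
G1 X-1.76 Y-3.05 E0.2018
G1 X0.91 Y-3.40 E0.4033
G1 X3.05 Y-1.76 E0.6051
G1 X3.40 Y0.91 E0.8066
G1 X1.76 Y3.05 E1.0083
G1 X-0.91 Y3.40 E1.2099
G1 X-3.05 Y1.76 E1.4116
G1 X-3.40 Y-0.91 E1.6131

At z = 5.7 mm: the cone (r1=5.5→r2=1.5) has section circumradius 3.517 here — a regular 8-gon; the r=8 sphere at (-0.5, 9) contributes a regular 8-gon of circumradius √(8²−7.7²) = 2.170; After the difference (first − rest): starting from the cone, the r=8 sphere at (-0.5, 9) misses the remaining region (no effect) — 1 connected region; (rotated 60° about Z; rotation is an isometry so areas/perimeters/island counts are preserved). The outline is a single polygon with 8 vertices. Extrusion per mm of travel: 0.6 × 0.3 / (π × 0.875²) = 0.074835. Accumulating E over each segment gives final E = 1.6131.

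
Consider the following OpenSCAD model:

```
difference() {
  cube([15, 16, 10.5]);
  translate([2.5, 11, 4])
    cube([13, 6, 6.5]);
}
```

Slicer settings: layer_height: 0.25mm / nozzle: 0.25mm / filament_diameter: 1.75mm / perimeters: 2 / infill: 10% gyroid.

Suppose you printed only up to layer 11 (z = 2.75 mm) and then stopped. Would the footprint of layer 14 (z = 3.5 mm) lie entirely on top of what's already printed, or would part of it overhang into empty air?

entirely on top

Compare the two slices. At z = 2.75: the cube (footprint 15×16) is included at this height (area 240.00 mm²); the cube at (2.5, 11) is not intersected at this z (z outside [4, 10.5]); After the difference (first − rest): none of the subtracted shapes is present at this height, so the 15×16 cube is unchanged — area = 240.00 mm². At z = 3.5: the cube (footprint 15×16) is included at this height (area 240.00 mm²); the cube at (2.5, 11) does not reach this height (z outside [4, 10.5]); Subtracting the remaining from the first: none of the subtracted shapes is present at this height, so the 15×16 cube is unchanged — area = 240.00 mm². Checking containment: the cross-section at z = 3.5 is a subset of the cross-section at z = 2.75.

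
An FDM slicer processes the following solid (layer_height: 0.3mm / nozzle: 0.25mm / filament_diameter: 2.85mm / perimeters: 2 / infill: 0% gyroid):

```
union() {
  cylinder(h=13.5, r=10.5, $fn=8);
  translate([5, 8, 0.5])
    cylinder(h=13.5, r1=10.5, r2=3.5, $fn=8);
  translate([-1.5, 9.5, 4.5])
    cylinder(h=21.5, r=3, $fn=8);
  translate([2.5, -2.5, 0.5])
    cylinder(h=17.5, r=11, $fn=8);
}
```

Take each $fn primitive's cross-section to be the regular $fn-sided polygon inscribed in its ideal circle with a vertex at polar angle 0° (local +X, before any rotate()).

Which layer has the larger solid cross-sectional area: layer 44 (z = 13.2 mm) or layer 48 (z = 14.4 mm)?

Layer 44 (z = 13.2): the r=10.5 cylinder contributes a regular 8-gon of circumradius 10.5 (area = (8/2)·10.500²·sin(360°/8) = 311.83 mm²); the cone at (5, 8): at t=0.941 of its height the radius interpolates to r₁+(r₂−r₁)t = 3.915, giving a regular 8-gon of that circumradius (area = (8/2)·3.915²·sin(360°/8) = 43.35 mm²); the r=3 cylinder at (-1.5, 9.5) gives a regular 8-gon of circumradius 3 (constant along its height) (area = (8/2)·3.000²·sin(360°/8) = 25.46 mm²); the r=11 cylinder at (2.5, -2.5) gives a regular 8-gon of circumradius 11 (constant along its height) (area = (8/2)·11.000²·sin(360°/8) = 342.24 mm²); Taking the union: the regions partially overlap — summed areas 722.88 mm² minus the doubly-counted overlap 291.38 mm² gives 431.50 mm² — area = 431.50 mm². So its area = 431.50 mm². Layer 48 (z = 14.4): the cylinder is not intersected at this z (z outside [0, 13.5]); the cone at (5, 8) is absent (z outside [0.5, 14]); the r=3 cylinder at (-1.5, 9.5) gives a regular 8-gon of circumradius 3 (constant along its height) (area = (8/2)·3.000²·sin(360°/8) = 25.46 mm²); the cylinder at (2.5, -2.5): section is a regular 8-gon, circumradius r=11 (area = (8/2)·11.000²·sin(360°/8) = 342.24 mm²); Merging all regions: the regions partially overlap — summed areas 367.70 mm² minus the doubly-counted overlap 0.83 mm² gives 366.87 mm² — area = 366.87 mm². So its area = 366.87 mm². Layer 44 is larger (431.50 vs 366.87 mm²).

layer 44 (z = 13.2 mm)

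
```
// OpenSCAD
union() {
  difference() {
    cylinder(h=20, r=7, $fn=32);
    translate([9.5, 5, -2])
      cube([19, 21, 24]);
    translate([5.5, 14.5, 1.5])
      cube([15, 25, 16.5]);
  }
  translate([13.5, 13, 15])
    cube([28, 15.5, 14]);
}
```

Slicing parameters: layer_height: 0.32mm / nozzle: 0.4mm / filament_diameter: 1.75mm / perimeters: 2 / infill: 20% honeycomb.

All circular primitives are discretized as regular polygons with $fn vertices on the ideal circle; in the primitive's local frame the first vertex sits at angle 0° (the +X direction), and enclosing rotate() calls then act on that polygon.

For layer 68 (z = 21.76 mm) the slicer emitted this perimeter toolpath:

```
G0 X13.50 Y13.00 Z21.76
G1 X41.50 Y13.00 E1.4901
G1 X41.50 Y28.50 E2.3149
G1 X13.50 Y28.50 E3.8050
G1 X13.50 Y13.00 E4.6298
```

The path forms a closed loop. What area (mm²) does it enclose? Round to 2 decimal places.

Apply the shoelace formula to the sequence of (X, Y) vertices; enclosed area = 434.00 mm².

434.00 mm²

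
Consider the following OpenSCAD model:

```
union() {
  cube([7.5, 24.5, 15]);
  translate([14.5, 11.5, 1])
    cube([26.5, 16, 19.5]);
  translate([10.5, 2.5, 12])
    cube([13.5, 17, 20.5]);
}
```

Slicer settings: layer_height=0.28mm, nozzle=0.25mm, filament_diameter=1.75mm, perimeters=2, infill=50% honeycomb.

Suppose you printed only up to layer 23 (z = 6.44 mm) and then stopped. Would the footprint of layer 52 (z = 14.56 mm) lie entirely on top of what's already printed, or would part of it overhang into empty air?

part overhangs

Compare the two slices. At z = 6.44: the cube (footprint 7.5×24.5) is included at this height (area 183.75 mm²); the cube at (14.5, 11.5) (footprint 26.5×16) is included at this height (area 424.00 mm²); the cube at (10.5, 2.5) is absent (z outside [12, 32.5]); Combining (union): the 2 present regions are separate (no shared area or edge), so areas and boundary lengths simply add and each stays a separate island — area = 607.75 mm². At z = 14.56: the 7.5×24.5 cube contributes its full rectangle (area 183.75 mm²); the cube at (14.5, 11.5) is present — its section is the full 26.5×16 rectangle (area 424.00 mm²); the 13.5×17 cube at (10.5, 2.5) contributes its full rectangle (area 229.50 mm²); Combining (union): the regions partially overlap — summed areas 837.25 mm² minus the doubly-counted overlap 76.00 mm² gives 761.25 mm² — area = 761.25 mm². Checking containment: at z = 14.56 the cross-section extends beyond the z = 6.44 cross-section by about 153.50 mm².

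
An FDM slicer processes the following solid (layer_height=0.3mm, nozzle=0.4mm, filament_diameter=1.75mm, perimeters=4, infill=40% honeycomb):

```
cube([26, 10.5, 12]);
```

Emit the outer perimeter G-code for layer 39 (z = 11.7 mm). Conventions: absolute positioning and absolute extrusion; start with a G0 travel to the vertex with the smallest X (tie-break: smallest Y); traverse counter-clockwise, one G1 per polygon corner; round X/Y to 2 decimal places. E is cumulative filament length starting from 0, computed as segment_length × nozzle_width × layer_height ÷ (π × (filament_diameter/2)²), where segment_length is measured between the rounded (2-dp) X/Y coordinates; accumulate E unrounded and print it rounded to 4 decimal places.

G0 X0.00 Y0.00 Z11.70
G1 X26.00 Y0.00 E1.2971
G1 X26.00 Y10.50 E1.8210
G1 X0.00 Y10.50 E3.1181
G1 X0.00 Y0.00 E3.6420

At z = 11.7 mm: the cube is present — its section is the full 26×10.5 rectangle. The outline is a single polygon with 4 vertices. Extrusion per mm of travel: 0.4 × 0.3 / (π × 0.875²) = 0.049890. Accumulating E over each segment gives final E = 3.6420.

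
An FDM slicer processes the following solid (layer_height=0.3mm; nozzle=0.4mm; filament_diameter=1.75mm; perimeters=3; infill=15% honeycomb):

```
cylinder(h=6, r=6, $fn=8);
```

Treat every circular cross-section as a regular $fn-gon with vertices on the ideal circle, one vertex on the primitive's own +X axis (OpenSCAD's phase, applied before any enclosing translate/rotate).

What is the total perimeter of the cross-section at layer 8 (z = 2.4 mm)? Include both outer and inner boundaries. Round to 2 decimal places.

At z = 2.4 mm: the r=6 cylinder gives a regular 8-gon of circumradius 6 (constant along its height) (perimeter = 2·8·6.000·sin(180°/8) = 36.74 mm). Overall, the cross-section is a single solid region. Total boundary length (outer) = 36.74 mm.

36.74 mm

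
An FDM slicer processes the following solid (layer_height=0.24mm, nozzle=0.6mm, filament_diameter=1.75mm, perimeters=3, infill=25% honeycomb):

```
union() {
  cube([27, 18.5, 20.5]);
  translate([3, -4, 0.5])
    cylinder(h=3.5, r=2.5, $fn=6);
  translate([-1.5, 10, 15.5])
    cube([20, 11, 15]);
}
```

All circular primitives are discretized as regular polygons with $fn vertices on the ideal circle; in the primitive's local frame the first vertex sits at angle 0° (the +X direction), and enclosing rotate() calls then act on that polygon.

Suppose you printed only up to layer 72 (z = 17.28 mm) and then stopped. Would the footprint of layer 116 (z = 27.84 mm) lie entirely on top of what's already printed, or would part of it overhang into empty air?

Compare the two slices. At z = 17.28: the 27×18.5 cube contributes its full rectangle (area 499.50 mm²); the cylinder at (3, -4) does not reach this height (z outside [0.5, 4]); the cube at (-1.5, 10) is present — its section is the full 20×11 rectangle (area 220.00 mm²); Taking the union: the regions partially overlap — summed areas 719.50 mm² minus the doubly-counted overlap 157.25 mm² gives 562.25 mm² — area = 562.25 mm². At z = 27.84: the cube is absent (z outside [0, 20.5]); the cylinder at (3, -4) is not intersected at this z (z outside [0.5, 4]); the 20×11 cube at (-1.5, 10) contributes its full rectangle (area 220.00 mm²); Taking the union: only the 20×11 cube at (-1.5, 10) is present, so the union is just that shape — area = 220.00 mm². Checking containment: the cross-section at z = 27.84 is a subset of the cross-section at z = 17.28.

entirely on top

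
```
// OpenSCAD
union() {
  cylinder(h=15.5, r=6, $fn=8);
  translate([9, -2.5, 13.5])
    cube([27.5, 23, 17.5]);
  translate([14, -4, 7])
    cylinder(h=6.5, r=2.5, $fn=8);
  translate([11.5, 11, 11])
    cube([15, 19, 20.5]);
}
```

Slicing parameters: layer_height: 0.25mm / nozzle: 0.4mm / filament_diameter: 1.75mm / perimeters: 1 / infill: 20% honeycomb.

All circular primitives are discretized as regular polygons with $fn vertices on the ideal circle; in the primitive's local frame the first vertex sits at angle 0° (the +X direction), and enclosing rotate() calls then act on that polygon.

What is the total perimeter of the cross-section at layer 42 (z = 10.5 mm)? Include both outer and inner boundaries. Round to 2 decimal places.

At z = 10.5 mm: the cylinder: section is a regular 8-gon, circumradius r=6 (perimeter = 2·8·6.000·sin(180°/8) = 36.74 mm); the cube at (9, -2.5) does not reach this height (z outside [13.5, 31]); the r=2.5 cylinder at (14, -4) contributes a regular 8-gon of circumradius 2.5 (perimeter = 2·8·2.500·sin(180°/8) = 15.31 mm); the cube at (11.5, 11) is not intersected at this z (z outside [11, 31.5]); Combining (union): the 2 present regions are separate (no shared area or edge), so areas and boundary lengths simply add and each stays a separate island — boundary = 52.04 mm. Overall, the cross-section has 2 separate islands. Total boundary length (outer) = 52.04 mm.

52.04 mm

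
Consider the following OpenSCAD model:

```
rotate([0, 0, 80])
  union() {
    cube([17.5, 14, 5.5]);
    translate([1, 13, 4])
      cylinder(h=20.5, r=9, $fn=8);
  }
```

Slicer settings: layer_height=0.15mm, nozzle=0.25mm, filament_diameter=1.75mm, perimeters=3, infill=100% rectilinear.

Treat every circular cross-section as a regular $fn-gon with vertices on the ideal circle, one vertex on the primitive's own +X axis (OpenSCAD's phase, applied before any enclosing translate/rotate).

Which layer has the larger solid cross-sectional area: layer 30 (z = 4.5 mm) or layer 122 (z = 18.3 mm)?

Layer 30 (z = 4.5): the cube (footprint 17.5×14) is included at this height (area 245.00 mm²); the r=9 cylinder at (1, 13) contributes a regular 8-gon of circumradius 9 (area = (8/2)·9.000²·sin(360°/8) = 229.10 mm²); Combining (union): the regions partially overlap — summed areas 474.10 mm² minus the doubly-counted overlap 75.86 mm² gives 398.24 mm² — area = 398.24 mm²; (rotated 80° about Z; rotation is an isometry so areas/perimeters/island counts are preserved). So its area = 398.24 mm². Layer 122 (z = 18.3): the cube is absent (z outside [0, 5.5]); the cylinder at (1, 13): section is a regular 8-gon, circumradius r=9 (area = (8/2)·9.000²·sin(360°/8) = 229.10 mm²); Combining (union): only the r=9 cylinder at (1, 13) is present, so the union is just that shape — area = 229.10 mm²; (rotated 80° about Z; rotation is an isometry so areas/perimeters/island counts are preserved). So its area = 229.10 mm². Layer 30 is larger (398.24 vs 229.10 mm²).

layer 30 (z = 4.5 mm)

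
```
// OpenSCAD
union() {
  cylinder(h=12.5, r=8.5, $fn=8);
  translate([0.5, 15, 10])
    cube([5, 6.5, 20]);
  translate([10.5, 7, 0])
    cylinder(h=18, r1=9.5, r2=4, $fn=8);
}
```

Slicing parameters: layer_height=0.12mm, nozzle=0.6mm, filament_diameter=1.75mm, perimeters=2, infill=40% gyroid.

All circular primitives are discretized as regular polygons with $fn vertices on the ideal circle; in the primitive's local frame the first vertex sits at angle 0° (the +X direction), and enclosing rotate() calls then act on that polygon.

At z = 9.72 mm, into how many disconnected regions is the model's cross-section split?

1

At z = 9.72 mm: the r=8.5 cylinder contributes a regular 8-gon of circumradius 8.5; the cube at (0.5, 15) is not intersected at this z (z outside [10, 30]); the cone at (10.5, 7): at t=0.540 of its height the radius interpolates to r₁+(r₂−r₁)t = 6.530, giving a regular 8-gon of that circumradius; Combining (union): the regions partially overlap (shared area 7.24 mm²), so overlapping operands fuse into one piece — 1 connected region. The result has 1 disconnected region.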